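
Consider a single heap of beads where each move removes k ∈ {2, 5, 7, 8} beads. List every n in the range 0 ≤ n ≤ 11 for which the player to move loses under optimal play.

0, 1, 4, 10

Build the Grundy sequence with g(k) = mex{g(k−s) : s ∈ {2, 5, 7, 8}, s ≤ k}:
k:     0  1  2  3  4  5  6  7  8  9 10 11
g(k):  0  0  1  1  0  2  1  3  2  2  0  3
The P-positions (g = 0) in 0..11 are 0, 1, 4, 10.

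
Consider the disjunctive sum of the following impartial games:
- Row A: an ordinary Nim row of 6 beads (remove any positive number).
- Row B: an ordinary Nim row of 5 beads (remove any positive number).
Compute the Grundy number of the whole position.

3

Row A is a plain Nim row of size 6, so its Grundy value is 6.
Row B is a plain Nim row of size 5, so its Grundy value is 5.
By the Sprague-Grundy theorem, the Grundy value of a sum of independent games is the XOR of the component values.
Combined value = 6 ⊕ 5 = 3.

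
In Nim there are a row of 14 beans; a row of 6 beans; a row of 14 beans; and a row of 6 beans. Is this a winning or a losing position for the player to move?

Losing position

Compute the nim-sum pairwise:
14 XOR 6 = 8
8 XOR 14 = 6
6 XOR 6 = 0
The nim-sum is 0, so this is a P-position: the player to move is in a losing position under optimal play.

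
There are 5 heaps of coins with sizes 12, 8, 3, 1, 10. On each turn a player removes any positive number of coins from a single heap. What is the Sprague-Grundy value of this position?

12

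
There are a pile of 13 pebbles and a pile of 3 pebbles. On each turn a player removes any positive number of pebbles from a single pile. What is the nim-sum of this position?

14

Nim-sum: 13 ^ 3 = 14.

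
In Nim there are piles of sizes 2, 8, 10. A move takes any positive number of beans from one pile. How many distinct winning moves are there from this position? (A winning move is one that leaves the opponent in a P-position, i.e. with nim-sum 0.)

0

Nim-sum: 2 XOR 8 XOR 10 = 0.
The nim-sum is already 0, so every move leaves a nonzero nim-sum — there are no winning moves.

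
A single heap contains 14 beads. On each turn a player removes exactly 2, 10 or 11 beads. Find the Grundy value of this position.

Compute g(0), g(1), … for moves {2, 10, 11}:
g(0) = mex{} = 0
g(1) = mex{} = 0
g(2) = mex{0} = 1
g(3) = mex{0} = 1
g(4) = mex{1} = 0
g(5) = mex{1} = 0
g(6) = mex{0} = 1
g(7) = mex{0} = 1
g(8) = mex{1} = 0
g(9) = mex{1} = 0
g(10) = mex{0} = 1
g(11) = mex{0} = 1
g(12) = mex{0,1} = 2
g(13) = mex{1} = 0
g(14) = mex{0,1,2} = 3
So g(14) = 3.

3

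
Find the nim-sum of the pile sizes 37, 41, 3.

In binary:
  100101  (37)
  101001  (41)
  000011  (3)
  ------
  001111  (15)

15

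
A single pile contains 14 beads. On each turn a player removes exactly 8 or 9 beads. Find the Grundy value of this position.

Grundy values for subtraction set {8, 9}:
k:     0  1  2  3  4  5  6  7  8  9 10 11 12 13 14
g(k):  0  0  0  0  0  0  0  0  1  1  1  1  1  1  1
So g(14) = 1.

1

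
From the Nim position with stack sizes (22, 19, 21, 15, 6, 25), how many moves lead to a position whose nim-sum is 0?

Write each in binary and XOR column by column:
  10110  (22)
  10011  (19)
  10101  (21)
  01111  (15)
  00110  (6)
  11001  (25)
  -----
  00000  (0)
The nim-sum is already 0, so every move leaves a nonzero nim-sum — there are no winning moves.

0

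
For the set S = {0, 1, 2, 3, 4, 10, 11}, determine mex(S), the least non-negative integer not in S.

The values 0, 1, 2, 3, 4 are all present; 5 is the first non-negative integer missing from the set.

5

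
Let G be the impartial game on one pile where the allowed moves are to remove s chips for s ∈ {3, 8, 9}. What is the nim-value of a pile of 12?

0

Build the Grundy sequence with g(k) = mex{g(k−s) : s ∈ {3, 8, 9}, s ≤ k}:
k:     0  1  2  3  4  5  6  7  8  9 10 11 12
g(k):  0  0  0  1  1  1  0  0  2  1  1  3  0
So g(12) = 0.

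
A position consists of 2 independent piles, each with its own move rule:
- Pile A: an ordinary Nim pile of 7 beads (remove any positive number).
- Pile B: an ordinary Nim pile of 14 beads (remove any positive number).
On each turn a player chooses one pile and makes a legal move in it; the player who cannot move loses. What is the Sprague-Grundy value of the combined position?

Pile A is a plain Nim pile of size 7, so its Grundy value is 7.
Pile B is a plain Nim pile of size 14, so its Grundy value is 14.
The value of a disjunctive sum is the nim-sum of the parts.
Combined value = 7 XOR 14 = 9.

9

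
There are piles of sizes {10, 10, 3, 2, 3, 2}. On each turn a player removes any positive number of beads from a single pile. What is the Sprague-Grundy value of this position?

0

Compute the nim-sum pairwise:
10 ^ 10 = 0
0 ^ 3 = 3
3 ^ 2 = 1
1 ^ 3 = 2
2 ^ 2 = 0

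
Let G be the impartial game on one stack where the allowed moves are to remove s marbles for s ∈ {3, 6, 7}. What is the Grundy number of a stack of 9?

3

Compute g(0), g(1), … for moves {3, 6, 7}:
g(0) = mex{} = 0
g(1) = mex{} = 0
g(2) = mex{} = 0
g(3) = mex{0} = 1
g(4) = mex{0} = 1
g(5) = mex{0} = 1
g(6) = mex{0,1} = 2
g(7) = mex{0,1} = 2
g(8) = mex{0,1} = 2
g(9) = mex{0,1,2} = 3
So g(9) = 3.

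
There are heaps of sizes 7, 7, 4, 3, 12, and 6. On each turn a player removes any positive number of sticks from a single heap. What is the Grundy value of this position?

13

Nim-sum: 7 ^ 7 ^ 4 ^ 3 ^ 12 ^ 6 = 13.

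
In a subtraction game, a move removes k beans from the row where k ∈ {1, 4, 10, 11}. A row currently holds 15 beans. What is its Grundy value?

1

Build the Grundy sequence with g(k) = mex{g(k−s) : s ∈ {1, 4, 10, 11}, s ≤ k}:
k:     0  1  2  3  4  5  6  7  8  9 10 11 12 13 14 15
g(k):  0  1  0  1  2  0  1  0  1  2  3  2  3  4  0  1
So g(15) = 1.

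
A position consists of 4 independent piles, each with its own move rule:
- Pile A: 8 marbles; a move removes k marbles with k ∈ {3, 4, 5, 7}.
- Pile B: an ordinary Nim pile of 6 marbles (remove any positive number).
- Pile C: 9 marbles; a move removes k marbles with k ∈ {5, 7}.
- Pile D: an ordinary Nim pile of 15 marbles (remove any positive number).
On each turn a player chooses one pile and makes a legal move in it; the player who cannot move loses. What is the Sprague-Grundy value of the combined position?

10

Grundy values for pile A (subtraction set {3, 4, 5, 7}):
g(0) = mex{} = 0
g(1) = mex{} = 0
g(2) = mex{} = 0
g(3) = mex{0} = 1
g(4) = mex{0} = 1
g(5) = mex{0} = 1
g(6) = mex{0,1} = 2
g(7) = mex{0,1} = 2
g(8) = mex{0,1} = 2
So g(8) = 2.
Pile B is a plain Nim pile of size 6, so its Grundy value is 6.
Build the Grundy sequence for pile C with g(k) = mex{g(k−s) : s ∈ {5, 7}, s ≤ k}:
g(0) = mex{} = 0
g(1) = mex{} = 0
g(2) = mex{} = 0
g(3) = mex{} = 0
g(4) = mex{} = 0
g(5) = mex{0} = 1
g(6) = mex{0} = 1
g(7) = mex{0} = 1
g(8) = mex{0} = 1
g(9) = mex{0} = 1
So g(9) = 1.
Pile D is a plain Nim pile of size 15, so its Grundy value is 15.
By the Sprague-Grundy theorem, the Grundy value of a sum of independent games is the XOR of the component values.
Combined value = 2 ⊕ 6 ⊕ 1 ⊕ 15 = 10.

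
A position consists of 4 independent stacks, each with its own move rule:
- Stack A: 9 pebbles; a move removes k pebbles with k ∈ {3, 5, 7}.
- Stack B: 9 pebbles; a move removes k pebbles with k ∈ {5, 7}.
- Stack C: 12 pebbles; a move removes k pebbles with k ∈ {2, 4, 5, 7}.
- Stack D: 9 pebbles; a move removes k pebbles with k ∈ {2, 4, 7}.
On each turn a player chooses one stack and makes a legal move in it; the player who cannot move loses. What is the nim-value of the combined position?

For stack A, compute g(0), g(1), … with moves {3, 5, 7}:
g(0) = mex{} = 0
g(1) = mex{} = 0
g(2) = mex{} = 0
g(3) = mex{0} = 1
g(4) = mex{0} = 1
g(5) = mex{0} = 1
g(6) = mex{0,1} = 2
g(7) = mex{0,1} = 2
g(8) = mex{0,1} = 2
g(9) = mex{0,1,2} = 3
So g(9) = 3.
For stack B, compute g(0), g(1), … with moves {5, 7}:
k:     0  1  2  3  4  5  6  7  8  9
g(k):  0  0  0  0  0  1  1  1  1  1
So g(9) = 1.
Build the Grundy sequence for stack C with g(k) = mex{g(k−s) : s ∈ {2, 4, 5, 7}, s ≤ k}:
g(0) = mex{} = 0
g(1) = mex{} = 0
g(2) = mex{0} = 1
g(3) = mex{0} = 1
g(4) = mex{0,1} = 2
g(5) = mex{0,1} = 2
g(6) = mex{0,1,2} = 3
g(7) = mex{0,1,2} = 3
g(8) = mex{0,1,2,3} = 4
g(9) = mex{1,2,3} = 0
g(10) = mex{1,2,3,4} = 0
g(11) = mex{0,2,3} = 1
g(12) = mex{0,2,3,4} = 1
So g(12) = 1.
For stack D, compute g(0), g(1), … with moves {2, 4, 7}:
k:     0  1  2  3  4  5  6  7  8  9
g(k):  0  0  1  1  2  2  0  3  1  0
So g(9) = 0.
By the Sprague-Grundy theorem, the Grundy value of a sum of independent games is the XOR of the component values.
Combined value = 3 XOR 1 XOR 1 XOR 0 = 3.

3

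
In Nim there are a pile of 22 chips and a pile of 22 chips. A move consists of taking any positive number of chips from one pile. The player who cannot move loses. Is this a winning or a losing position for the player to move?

Nim-sum: 22 ^ 22 = 0.
The nim-sum is 0, so this is a P-position: the player to move is in a losing position under optimal play.

Losing position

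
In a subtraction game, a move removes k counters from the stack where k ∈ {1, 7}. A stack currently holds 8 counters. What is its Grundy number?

0

Build the Grundy sequence with g(k) = mex{g(k−s) : s ∈ {1, 7}, s ≤ k}:
k:     0  1  2  3  4  5  6  7  8
g(k):  0  1  0  1  0  1  0  1  0
So g(8) = 0.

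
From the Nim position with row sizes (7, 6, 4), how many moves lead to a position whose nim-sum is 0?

3

Nim-sum: 7 ^ 6 ^ 4 = 5.
The overall nim-sum is X = 5. A row of size p has a winning move iff p XOR X < p (reduce it to p XOR X).
  7: 7 XOR 5 = 2 < 7 — winning move (to 2).
  6: 6 XOR 5 = 3 < 6 — winning move (to 3).
  4: 4 XOR 5 = 1 < 4 — winning move (to 1).
That gives 3 winning moves.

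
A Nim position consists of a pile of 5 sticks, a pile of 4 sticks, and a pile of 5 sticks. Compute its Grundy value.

4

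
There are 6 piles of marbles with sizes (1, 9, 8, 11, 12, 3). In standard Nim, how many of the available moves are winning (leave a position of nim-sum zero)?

1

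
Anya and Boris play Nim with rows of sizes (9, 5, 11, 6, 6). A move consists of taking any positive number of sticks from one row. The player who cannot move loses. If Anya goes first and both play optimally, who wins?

Nim-sum: 9 XOR 5 XOR 11 XOR 6 XOR 6 = 7.
The nim-sum is 7 ≠ 0, so this is an N-position: the player to move can win; Anya has a winning move.

Anya wins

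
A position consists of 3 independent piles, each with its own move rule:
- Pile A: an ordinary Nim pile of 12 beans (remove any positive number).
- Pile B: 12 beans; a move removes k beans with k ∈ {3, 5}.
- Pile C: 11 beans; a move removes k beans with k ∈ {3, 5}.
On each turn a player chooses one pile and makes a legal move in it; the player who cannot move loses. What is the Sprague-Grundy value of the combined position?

12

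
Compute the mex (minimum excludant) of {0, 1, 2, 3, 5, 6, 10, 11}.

4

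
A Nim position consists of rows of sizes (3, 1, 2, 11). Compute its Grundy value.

11

Nim-sum: 3 ^ 1 ^ 2 ^ 11 = 11.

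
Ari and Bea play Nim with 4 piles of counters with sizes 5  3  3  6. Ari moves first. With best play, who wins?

Ari wins

In binary:
  101  (5)
  011  (3)
  011  (3)
  110  (6)
  ---
  011  (3)
The nim-sum is 3 ≠ 0, so this is an N-position: the player to move can win; Ari has a winning move.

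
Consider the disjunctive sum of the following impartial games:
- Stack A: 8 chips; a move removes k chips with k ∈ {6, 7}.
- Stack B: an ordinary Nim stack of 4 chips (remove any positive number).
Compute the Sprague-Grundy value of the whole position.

For stack A, compute g(0), g(1), … with moves {6, 7}:
k:     0  1  2  3  4  5  6  7  8
g(k):  0  0  0  0  0  0  1  1  1
So g(8) = 1.
Stack B is a plain Nim stack of size 4, so its Grundy value is 4.
The value of a disjunctive sum is the nim-sum of the parts.
Combined value = 1 XOR 4 = 5.

5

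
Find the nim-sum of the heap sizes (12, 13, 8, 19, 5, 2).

29

Nim-sum: 12 ^ 13 ^ 8 ^ 19 ^ 5 ^ 2 = 29.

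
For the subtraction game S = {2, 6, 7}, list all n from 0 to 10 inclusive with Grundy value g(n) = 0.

Compute g(0), g(1), … for moves {2, 6, 7}:
k:     0  1  2  3  4  5  6  7  8  9 10
g(k):  0  0  1  1  0  0  1  1  2  0  3
The P-positions (g = 0) in 0..10 are 0, 1, 4, 5, 9.

0, 1, 4, 5, 9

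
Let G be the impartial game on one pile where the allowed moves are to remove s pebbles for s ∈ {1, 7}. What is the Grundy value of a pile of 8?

0

Grundy values for subtraction set {1, 7}:
g(0) = mex{} = 0
g(1) = mex{0} = 1
g(2) = mex{1} = 0
g(3) = mex{0} = 1
g(4) = mex{1} = 0
g(5) = mex{0} = 1
g(6) = mex{1} = 0
g(7) = mex{0} = 1
g(8) = mex{1} = 0
So g(8) = 0.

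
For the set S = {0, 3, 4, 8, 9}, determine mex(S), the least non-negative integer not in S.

1

0 is in the set but 1 is not, so the mex is 1.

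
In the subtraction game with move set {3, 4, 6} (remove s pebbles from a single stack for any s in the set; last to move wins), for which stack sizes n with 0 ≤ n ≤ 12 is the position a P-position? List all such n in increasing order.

0, 1, 2, 9, 10, 11

Build the Grundy sequence with g(k) = mex{g(k−s) : s ∈ {3, 4, 6}, s ≤ k}:
k:     0  1  2  3  4  5  6  7  8  9 10 11 12
g(k):  0  0  0  1  1  1  2  2  2  0  0  0  1
The P-positions (g = 0) in 0..12 are 0, 1, 2, 9, 10, 11.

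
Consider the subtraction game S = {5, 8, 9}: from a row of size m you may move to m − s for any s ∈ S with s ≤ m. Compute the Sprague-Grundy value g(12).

Grundy values for subtraction set {5, 8, 9}:
g(0) = mex{} = 0
g(1) = mex{} = 0
g(2) = mex{} = 0
g(3) = mex{} = 0
g(4) = mex{} = 0
g(5) = mex{0} = 1
g(6) = mex{0} = 1
g(7) = mex{0} = 1
g(8) = mex{0} = 1
g(9) = mex{0} = 1
g(10) = mex{0,1} = 2
g(11) = mex{0,1} = 2
g(12) = mex{0,1} = 2
So g(12) = 2.

2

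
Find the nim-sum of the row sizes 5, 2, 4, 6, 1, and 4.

0

Compute the nim-sum pairwise:
5 ⊕ 2 = 7
7 ⊕ 4 = 3
3 ⊕ 6 = 5
5 ⊕ 1 = 4
4 ⊕ 4 = 0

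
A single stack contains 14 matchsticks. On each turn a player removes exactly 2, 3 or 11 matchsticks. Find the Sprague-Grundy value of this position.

Grundy values for subtraction set {2, 3, 11}:
k:     0  1  2  3  4  5  6  7  8  9 10 11 12 13 14
g(k):  0  0  1  1  2  0  0  1  1  2  0  3  1  2  0
So g(14) = 0.

0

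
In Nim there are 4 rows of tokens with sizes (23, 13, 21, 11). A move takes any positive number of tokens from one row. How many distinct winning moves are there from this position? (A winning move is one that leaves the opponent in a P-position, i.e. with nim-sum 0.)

3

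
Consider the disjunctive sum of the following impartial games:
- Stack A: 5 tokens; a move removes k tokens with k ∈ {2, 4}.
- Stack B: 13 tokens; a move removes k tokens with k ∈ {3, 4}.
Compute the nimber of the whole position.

Grundy values for stack A (subtraction set {2, 4}):
g(0) = mex{} = 0
g(1) = mex{} = 0
g(2) = mex{0} = 1
g(3) = mex{0} = 1
g(4) = mex{0,1} = 2
g(5) = mex{0,1} = 2
So g(5) = 2.
Grundy values for stack B (subtraction set {3, 4}):
g(0) = mex{} = 0
g(1) = mex{} = 0
g(2) = mex{} = 0
g(3) = mex{0} = 1
g(4) = mex{0} = 1
g(5) = mex{0} = 1
g(6) = mex{0,1} = 2
g(7) = mex{1} = 0
g(8) = mex{1} = 0
g(9) = mex{1,2} = 0
g(10) = mex{0,2} = 1
g(11) = mex{0} = 1
g(12) = mex{0} = 1
g(13) = mex{0,1} = 2
So g(13) = 2.
The value of a disjunctive sum is the nim-sum of the parts.
Combined value = 2 XOR 2 = 0.

0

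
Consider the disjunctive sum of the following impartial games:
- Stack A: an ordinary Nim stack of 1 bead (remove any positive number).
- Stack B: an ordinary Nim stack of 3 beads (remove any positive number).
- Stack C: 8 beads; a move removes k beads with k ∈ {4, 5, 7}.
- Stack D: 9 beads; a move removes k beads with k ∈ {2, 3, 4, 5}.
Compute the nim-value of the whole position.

1

Stack A is a plain Nim stack of size 1, so its Grundy value is 1.
Stack B is a plain Nim stack of size 3, so its Grundy value is 3.
For stack C, compute g(0), g(1), … with moves {4, 5, 7}:
k:     0  1  2  3  4  5  6  7  8
g(k):  0  0  0  0  1  1  1  1  2
So g(8) = 2.
For stack D, compute g(0), g(1), … with moves {2, 3, 4, 5}:
g(0) = mex{} = 0
g(1) = mex{} = 0
g(2) = mex{0} = 1
g(3) = mex{0} = 1
g(4) = mex{0,1} = 2
g(5) = mex{0,1} = 2
g(6) = mex{0,1,2} = 3
g(7) = mex{1,2} = 0
g(8) = mex{1,2,3} = 0
g(9) = mex{0,2,3} = 1
So g(9) = 1.
By the Sprague-Grundy theorem, the Grundy value of a sum of independent games is the XOR of the component values.
Combined value = 1 ⊕ 3 ⊕ 2 ⊕ 1 = 1.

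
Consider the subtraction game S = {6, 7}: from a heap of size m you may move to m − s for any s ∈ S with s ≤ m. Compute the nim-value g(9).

Compute g(0), g(1), … for moves {6, 7}:
g(0) = mex{} = 0
g(1) = mex{} = 0
g(2) = mex{} = 0
g(3) = mex{} = 0
g(4) = mex{} = 0
g(5) = mex{} = 0
g(6) = mex{0} = 1
g(7) = mex{0} = 1
g(8) = mex{0} = 1
g(9) = mex{0} = 1
So g(9) = 1.

1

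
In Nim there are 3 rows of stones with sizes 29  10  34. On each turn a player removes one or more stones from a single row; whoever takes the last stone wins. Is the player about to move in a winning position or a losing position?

Winning position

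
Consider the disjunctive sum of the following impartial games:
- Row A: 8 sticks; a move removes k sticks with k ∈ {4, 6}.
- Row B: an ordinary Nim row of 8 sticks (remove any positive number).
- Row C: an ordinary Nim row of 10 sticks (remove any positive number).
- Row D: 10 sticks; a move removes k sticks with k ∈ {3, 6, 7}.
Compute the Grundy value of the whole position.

0

For row A, compute g(0), g(1), … with moves {4, 6}:
k:     0  1  2  3  4  5  6  7  8
g(k):  0  0  0  0  1  1  1  1  2
So g(8) = 2.
Row B is a plain Nim row of size 8, so its Grundy value is 8.
Row C is a plain Nim row of size 10, so its Grundy value is 10.
Build the Grundy sequence for row D with g(k) = mex{g(k−s) : s ∈ {3, 6, 7}, s ≤ k}:
k:     0  1  2  3  4  5  6  7  8  9 10
g(k):  0  0  0  1  1  1  2  2  2  3  0
So g(10) = 0.
By the Sprague-Grundy theorem, the Grundy value of a sum of independent games is the XOR of the component values.
Combined value = 2 ⊕ 8 ⊕ 10 ⊕ 0 = 0.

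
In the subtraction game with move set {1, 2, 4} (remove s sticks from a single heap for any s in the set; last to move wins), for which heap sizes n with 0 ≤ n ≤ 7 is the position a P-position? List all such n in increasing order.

Compute g(0), g(1), … for moves {1, 2, 4}:
g(0) = mex{} = 0
g(1) = mex{0} = 1
g(2) = mex{0,1} = 2
g(3) = mex{1,2} = 0
g(4) = mex{0,2} = 1
g(5) = mex{0,1} = 2
g(6) = mex{1,2} = 0
g(7) = mex{0,2} = 1
The P-positions (g = 0) in 0..7 are 0, 3, 6.

0, 3, 6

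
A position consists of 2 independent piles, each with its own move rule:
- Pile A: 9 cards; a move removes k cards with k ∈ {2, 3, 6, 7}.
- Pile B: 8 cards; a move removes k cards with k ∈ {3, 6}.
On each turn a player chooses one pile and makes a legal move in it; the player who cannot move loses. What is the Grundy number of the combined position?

2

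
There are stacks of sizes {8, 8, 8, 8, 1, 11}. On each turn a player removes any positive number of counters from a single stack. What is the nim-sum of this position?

Compute the nim-sum pairwise:
8 XOR 8 = 0
0 XOR 8 = 8
8 XOR 8 = 0
0 XOR 1 = 1
1 XOR 11 = 10

10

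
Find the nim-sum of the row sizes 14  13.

Write each in binary and XOR column by column:
  1110  (14)
  1101  (13)
  ----
  0011  (3)

3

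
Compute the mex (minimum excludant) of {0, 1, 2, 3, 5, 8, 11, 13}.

4

The values 0, 1, 2, 3 are all present; 4 is the first non-negative integer missing from the set.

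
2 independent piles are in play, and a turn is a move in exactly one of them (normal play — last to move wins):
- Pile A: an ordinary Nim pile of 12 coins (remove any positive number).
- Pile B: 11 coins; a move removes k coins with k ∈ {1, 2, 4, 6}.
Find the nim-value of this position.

12

Pile A is a plain Nim pile of size 12, so its Grundy value is 12.
For pile B, compute g(0), g(1), … with moves {1, 2, 4, 6}:
k:     0  1  2  3  4  5  6  7  8  9 10 11
g(k):  0  1  2  0  1  2  3  4  0  1  2  0
So g(11) = 0.
By the Sprague-Grundy theorem, the Grundy value of a sum of independent games is the XOR of the component values.
Combined value = 12 XOR 0 = 12.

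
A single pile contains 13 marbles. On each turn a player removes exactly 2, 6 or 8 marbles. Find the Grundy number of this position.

Compute g(0), g(1), … for moves {2, 6, 8}:
g(0) = mex{} = 0
g(1) = mex{} = 0
g(2) = mex{0} = 1
g(3) = mex{0} = 1
g(4) = mex{1} = 0
g(5) = mex{1} = 0
g(6) = mex{0} = 1
g(7) = mex{0} = 1
g(8) = mex{0,1} = 2
g(9) = mex{0,1} = 2
g(10) = mex{0,1,2} = 3
g(11) = mex{0,1,2} = 3
g(12) = mex{0,1,3} = 2
g(13) = mex{0,1,3} = 2
So g(13) = 2.

2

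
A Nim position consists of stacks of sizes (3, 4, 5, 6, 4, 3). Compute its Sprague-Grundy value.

3

In binary:
  011  (3)
  100  (4)
  101  (5)
  110  (6)
  100  (4)
  011  (3)
  ---
  011  (3)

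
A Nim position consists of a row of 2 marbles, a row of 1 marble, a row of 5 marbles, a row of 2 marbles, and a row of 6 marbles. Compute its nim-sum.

2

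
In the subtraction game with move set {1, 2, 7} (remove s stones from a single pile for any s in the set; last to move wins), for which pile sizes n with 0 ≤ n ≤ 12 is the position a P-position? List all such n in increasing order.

Grundy values for subtraction set {1, 2, 7}:
k:     0  1  2  3  4  5  6  7  8  9 10 11 12
g(k):  0  1  2  0  1  2  0  1  2  0  1  2  0
The P-positions (g = 0) in 0..12 are 0, 3, 6, 9, 12.

0, 3, 6, 9, 12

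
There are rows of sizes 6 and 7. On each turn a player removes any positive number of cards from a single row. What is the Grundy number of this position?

1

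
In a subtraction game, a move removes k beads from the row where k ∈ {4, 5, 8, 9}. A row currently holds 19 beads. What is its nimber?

Grundy values for subtraction set {4, 5, 8, 9}:
k:     0  1  2  3  4  5  6  7  8  9 10 11 12 13 14 15 16 17 18 19
g(k):  0  0  0  0  1  1  1  1  2  2  2  2  3  0  0  0  0  1  1  1
So g(19) = 1.

1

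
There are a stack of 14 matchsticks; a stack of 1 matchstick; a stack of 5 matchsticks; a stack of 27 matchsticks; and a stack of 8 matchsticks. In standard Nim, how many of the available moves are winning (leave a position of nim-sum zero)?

1

Write each in binary and XOR column by column:
  01110  (14)
  00001  (1)
  00101  (5)
  11011  (27)
  01000  (8)
  -----
  11001  (25)
The overall nim-sum is X = 25. A stack of size p has a winning move iff p XOR X < p (reduce it to p XOR X).
  14: 14 XOR 25 = 23 ≥ 14 — no move.
  1: 1 XOR 25 = 24 ≥ 1 — no move.
  5: 5 XOR 25 = 28 ≥ 5 — no move.
  27: 27 XOR 25 = 2 < 27 — winning move (to 2).
  8: 8 XOR 25 = 17 ≥ 8 — no move.
That gives 1 winning move.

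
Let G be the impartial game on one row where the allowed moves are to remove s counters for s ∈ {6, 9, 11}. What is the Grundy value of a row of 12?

Compute g(0), g(1), … for moves {6, 9, 11}:
k:     0  1  2  3  4  5  6  7  8  9 10 11 12
g(k):  0  0  0  0  0  0  1  1  1  1  1  1  2
So g(12) = 2.

2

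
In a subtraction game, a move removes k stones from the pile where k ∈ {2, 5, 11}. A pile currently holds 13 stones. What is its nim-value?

3

Build the Grundy sequence with g(k) = mex{g(k−s) : s ∈ {2, 5, 11}, s ≤ k}:
k:     0  1  2  3  4  5  6  7  8  9 10 11 12 13
g(k):  0  0  1  1  0  2  1  0  0  1  1  2  2  3
So g(13) = 3.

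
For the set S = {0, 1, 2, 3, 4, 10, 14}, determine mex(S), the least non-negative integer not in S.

5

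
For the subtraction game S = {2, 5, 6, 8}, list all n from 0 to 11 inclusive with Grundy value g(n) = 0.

0, 1, 4, 11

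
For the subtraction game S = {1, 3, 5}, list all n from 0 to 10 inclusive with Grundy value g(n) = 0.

0, 2, 4, 6, 8, 10

Build the Grundy sequence with g(k) = mex{g(k−s) : s ∈ {1, 3, 5}, s ≤ k}:
g(0) = mex{} = 0
g(1) = mex{0} = 1
g(2) = mex{1} = 0
g(3) = mex{0} = 1
g(4) = mex{1} = 0
g(5) = mex{0} = 1
g(6) = mex{1} = 0
g(7) = mex{0} = 1
g(8) = mex{1} = 0
g(9) = mex{0} = 1
g(10) = mex{1} = 0
The P-positions (g = 0) in 0..10 are 0, 2, 4, 6, 8, 10.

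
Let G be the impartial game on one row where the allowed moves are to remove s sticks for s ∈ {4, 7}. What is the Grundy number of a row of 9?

2

Compute g(0), g(1), … for moves {4, 7}:
g(0) = mex{} = 0
g(1) = mex{} = 0
g(2) = mex{} = 0
g(3) = mex{} = 0
g(4) = mex{0} = 1
g(5) = mex{0} = 1
g(6) = mex{0} = 1
g(7) = mex{0} = 1
g(8) = mex{0,1} = 2
g(9) = mex{0,1} = 2
So g(9) = 2.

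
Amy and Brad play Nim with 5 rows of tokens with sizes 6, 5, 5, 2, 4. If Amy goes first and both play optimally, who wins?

Compute the nim-sum pairwise:
6 ^ 5 = 3
3 ^ 5 = 6
6 ^ 2 = 4
4 ^ 4 = 0
The nim-sum is 0, so this is a P-position: the player to move is in a losing position under optimal play; Amy is about to move from it and so loses — Brad wins.

Brad wins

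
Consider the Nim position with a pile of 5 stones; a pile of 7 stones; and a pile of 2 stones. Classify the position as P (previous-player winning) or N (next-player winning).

P-position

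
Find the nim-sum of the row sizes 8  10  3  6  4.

Write each in binary and XOR column by column:
  1000  (8)
  1010  (10)
  0011  (3)
  0110  (6)
  0100  (4)
  ----
  0011  (3)

3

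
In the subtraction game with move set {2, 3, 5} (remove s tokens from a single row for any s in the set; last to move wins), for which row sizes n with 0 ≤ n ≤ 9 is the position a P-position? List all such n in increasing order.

0, 1, 7, 8

Grundy values for subtraction set {2, 3, 5}:
g(0) = mex{} = 0
g(1) = mex{} = 0
g(2) = mex{0} = 1
g(3) = mex{0} = 1
g(4) = mex{0,1} = 2
g(5) = mex{0,1} = 2
g(6) = mex{0,1,2} = 3
g(7) = mex{1,2} = 0
g(8) = mex{1,2,3} = 0
g(9) = mex{0,2,3} = 1
The P-positions (g = 0) in 0..9 are 0, 1, 7, 8.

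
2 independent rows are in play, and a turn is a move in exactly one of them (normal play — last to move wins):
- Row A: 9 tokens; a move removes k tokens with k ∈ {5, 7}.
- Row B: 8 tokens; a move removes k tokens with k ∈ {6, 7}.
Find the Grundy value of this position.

0

Build the Grundy sequence for row A with g(k) = mex{g(k−s) : s ∈ {5, 7}, s ≤ k}:
g(0) = mex{} = 0
g(1) = mex{} = 0
g(2) = mex{} = 0
g(3) = mex{} = 0
g(4) = mex{} = 0
g(5) = mex{0} = 1
g(6) = mex{0} = 1
g(7) = mex{0} = 1
g(8) = mex{0} = 1
g(9) = mex{0} = 1
So g(9) = 1.
For row B, compute g(0), g(1), … with moves {6, 7}:
k:     0  1  2  3  4  5  6  7  8
g(k):  0  0  0  0  0  0  1  1  1
So g(8) = 1.
By the Sprague-Grundy theorem, the Grundy value of a sum of independent games is the XOR of the component values.
Combined value = 1 XOR 1 = 0.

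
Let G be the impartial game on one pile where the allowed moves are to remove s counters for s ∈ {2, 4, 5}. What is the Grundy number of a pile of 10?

1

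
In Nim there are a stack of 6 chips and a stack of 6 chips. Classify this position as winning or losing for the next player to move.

Losing position

Write each in binary and XOR column by column:
  110  (6)
  110  (6)
  ---
  000  (0)
The nim-sum is 0, so this is a P-position: the player to move is in a losing position under optimal play.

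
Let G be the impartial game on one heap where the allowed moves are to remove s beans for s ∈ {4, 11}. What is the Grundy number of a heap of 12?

1

Grundy values for subtraction set {4, 11}:
k:     0  1  2  3  4  5  6  7  8  9 10 11 12
g(k):  0  0  0  0  1  1  1  1  0  0  0  2  1
So g(12) = 1.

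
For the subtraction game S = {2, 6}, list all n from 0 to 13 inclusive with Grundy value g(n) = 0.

0, 1, 4, 5, 8, 9, 12, 13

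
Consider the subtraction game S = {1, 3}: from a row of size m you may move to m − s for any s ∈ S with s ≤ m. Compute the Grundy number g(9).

Build the Grundy sequence with g(k) = mex{g(k−s) : s ∈ {1, 3}, s ≤ k}:
k:     0  1  2  3  4  5  6  7  8  9
g(k):  0  1  0  1  0  1  0  1  0  1
So g(9) = 1.

1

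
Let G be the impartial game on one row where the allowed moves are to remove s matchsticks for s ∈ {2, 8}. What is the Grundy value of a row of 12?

Grundy values for subtraction set {2, 8}:
k:     0  1  2  3  4  5  6  7  8  9 10 11 12
g(k):  0  0  1  1  0  0  1  1  2  2  0  0  1
So g(12) = 1.

1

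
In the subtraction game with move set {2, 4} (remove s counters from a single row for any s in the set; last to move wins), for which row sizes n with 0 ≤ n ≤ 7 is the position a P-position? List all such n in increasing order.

0, 1, 6, 7

Build the Grundy sequence with g(k) = mex{g(k−s) : s ∈ {2, 4}, s ≤ k}:
k:     0  1  2  3  4  5  6  7
g(k):  0  0  1  1  2  2  0  0
The P-positions (g = 0) in 0..7 are 0, 1, 6, 7.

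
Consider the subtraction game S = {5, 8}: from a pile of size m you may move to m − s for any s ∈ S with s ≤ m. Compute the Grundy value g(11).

2

Compute g(0), g(1), … for moves {5, 8}:
k:     0  1  2  3  4  5  6  7  8  9 10 11
g(k):  0  0  0  0  0  1  1  1  1  1  2  2
So g(11) = 2.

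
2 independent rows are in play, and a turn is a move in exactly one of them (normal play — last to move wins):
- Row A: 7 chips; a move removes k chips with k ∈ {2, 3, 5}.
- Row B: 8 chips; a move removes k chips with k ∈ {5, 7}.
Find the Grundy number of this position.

1

Grundy values for row A (subtraction set {2, 3, 5}):
k:     0  1  2  3  4  5  6  7
g(k):  0  0  1  1  2  2  3  0
So g(7) = 0.
Grundy values for row B (subtraction set {5, 7}):
g(0) = mex{} = 0
g(1) = mex{} = 0
g(2) = mex{} = 0
g(3) = mex{} = 0
g(4) = mex{} = 0
g(5) = mex{0} = 1
g(6) = mex{0} = 1
g(7) = mex{0} = 1
g(8) = mex{0} = 1
So g(8) = 1.
The value of a disjunctive sum is the nim-sum of the parts.
Combined value = 0 ⊕ 1 = 1.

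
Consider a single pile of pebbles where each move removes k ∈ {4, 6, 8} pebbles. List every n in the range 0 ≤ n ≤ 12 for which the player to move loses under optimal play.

0, 1, 2, 3, 12

Build the Grundy sequence with g(k) = mex{g(k−s) : s ∈ {4, 6, 8}, s ≤ k}:
g(0) = mex{} = 0
g(1) = mex{} = 0
g(2) = mex{} = 0
g(3) = mex{} = 0
g(4) = mex{0} = 1
g(5) = mex{0} = 1
g(6) = mex{0} = 1
g(7) = mex{0} = 1
g(8) = mex{0,1} = 2
g(9) = mex{0,1} = 2
g(10) = mex{0,1} = 2
g(11) = mex{0,1} = 2
g(12) = mex{1,2} = 0
The P-positions (g = 0) in 0..12 are 0, 1, 2, 3, 12.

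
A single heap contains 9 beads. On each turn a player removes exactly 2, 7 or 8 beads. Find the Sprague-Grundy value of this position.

Build the Grundy sequence with g(k) = mex{g(k−s) : s ∈ {2, 7, 8}, s ≤ k}:
k:     0  1  2  3  4  5  6  7  8  9
g(k):  0  0  1  1  0  0  1  1  2  2
So g(9) = 2.

2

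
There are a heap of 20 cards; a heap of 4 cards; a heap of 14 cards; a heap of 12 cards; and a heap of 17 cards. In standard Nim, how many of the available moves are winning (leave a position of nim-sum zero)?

1

Nim-sum: 20 ⊕ 4 ⊕ 14 ⊕ 12 ⊕ 17 = 3.
The overall nim-sum is X = 3. A heap of size p has a winning move iff p XOR X < p (reduce it to p XOR X).
  20: 20 XOR 3 = 23 ≥ 20 — no move.
  4: 4 XOR 3 = 7 ≥ 4 — no move.
  14: 14 XOR 3 = 13 < 14 — winning move (to 13).
  12: 12 XOR 3 = 15 ≥ 12 — no move.
  17: 17 XOR 3 = 18 ≥ 17 — no move.
That gives 1 winning move.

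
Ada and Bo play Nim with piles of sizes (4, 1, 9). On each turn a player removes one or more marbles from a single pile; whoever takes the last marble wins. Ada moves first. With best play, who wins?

Write each in binary and XOR column by column:
  0100  (4)
  0001  (1)
  1001  (9)
  ----
  1100  (12)
The nim-sum is 12 ≠ 0, so this is an N-position: the player to move can win; Ada has a winning move.

Ada wins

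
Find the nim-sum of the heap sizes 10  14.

4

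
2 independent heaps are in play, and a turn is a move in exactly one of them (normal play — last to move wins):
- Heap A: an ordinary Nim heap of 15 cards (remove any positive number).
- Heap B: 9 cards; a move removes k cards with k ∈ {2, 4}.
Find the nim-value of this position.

14

Heap A is a plain Nim heap of size 15, so its Grundy value is 15.
Build the Grundy sequence for heap B with g(k) = mex{g(k−s) : s ∈ {2, 4}, s ≤ k}:
g(0) = mex{} = 0
g(1) = mex{} = 0
g(2) = mex{0} = 1
g(3) = mex{0} = 1
g(4) = mex{0,1} = 2
g(5) = mex{0,1} = 2
g(6) = mex{1,2} = 0
g(7) = mex{1,2} = 0
g(8) = mex{0,2} = 1
g(9) = mex{0,2} = 1
So g(9) = 1.
The value of a disjunctive sum is the nim-sum of the parts.
Combined value = 15 XOR 1 = 14.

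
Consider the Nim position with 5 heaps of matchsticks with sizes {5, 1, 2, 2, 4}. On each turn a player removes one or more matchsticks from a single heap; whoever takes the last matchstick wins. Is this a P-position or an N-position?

P-position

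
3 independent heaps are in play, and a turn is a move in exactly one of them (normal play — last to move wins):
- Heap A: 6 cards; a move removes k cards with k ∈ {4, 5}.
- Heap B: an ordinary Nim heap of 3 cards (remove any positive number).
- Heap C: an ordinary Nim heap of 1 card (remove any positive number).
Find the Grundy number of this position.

Grundy values for heap A (subtraction set {4, 5}):
k:     0  1  2  3  4  5  6
g(k):  0  0  0  0  1  1  1
So g(6) = 1.
Heap B is a plain Nim heap of size 3, so its Grundy value is 3.
Heap C is a plain Nim heap of size 1, so its Grundy value is 1.
The value of a disjunctive sum is the nim-sum of the parts.
Combined value = 1 ⊕ 3 ⊕ 1 = 3.

3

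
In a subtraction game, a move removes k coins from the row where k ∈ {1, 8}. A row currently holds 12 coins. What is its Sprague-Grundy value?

Grundy values for subtraction set {1, 8}:
k:     0  1  2  3  4  5  6  7  8  9 10 11 12
g(k):  0  1  0  1  0  1  0  1  2  0  1  0  1
So g(12) = 1.

1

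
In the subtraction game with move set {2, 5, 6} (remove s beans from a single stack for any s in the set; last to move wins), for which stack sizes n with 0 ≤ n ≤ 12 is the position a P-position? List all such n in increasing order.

0, 1, 4, 8, 11, 12

Grundy values for subtraction set {2, 5, 6}:
k:     0  1  2  3  4  5  6  7  8  9 10 11 12
g(k):  0  0  1  1  0  2  1  3  0  2  1  0  0
The P-positions (g = 0) in 0..12 are 0, 1, 4, 8, 11, 12.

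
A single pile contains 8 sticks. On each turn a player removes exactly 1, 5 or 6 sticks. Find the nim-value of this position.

Compute g(0), g(1), … for moves {1, 5, 6}:
k:     0  1  2  3  4  5  6  7  8
g(k):  0  1  0  1  0  1  2  3  2
So g(8) = 2.

2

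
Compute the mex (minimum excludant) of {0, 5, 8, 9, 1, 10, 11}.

2

The values 0, 1 are all present; 2 is the first non-negative integer missing from the set.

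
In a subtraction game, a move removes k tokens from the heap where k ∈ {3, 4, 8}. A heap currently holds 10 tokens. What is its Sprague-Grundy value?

1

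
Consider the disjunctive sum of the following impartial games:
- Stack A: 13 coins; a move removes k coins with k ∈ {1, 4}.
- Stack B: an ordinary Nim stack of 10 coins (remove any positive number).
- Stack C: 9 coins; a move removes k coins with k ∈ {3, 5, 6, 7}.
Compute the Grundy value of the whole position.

Build the Grundy sequence for stack A with g(k) = mex{g(k−s) : s ∈ {1, 4}, s ≤ k}:
g(0) = mex{} = 0
g(1) = mex{0} = 1
g(2) = mex{1} = 0
g(3) = mex{0} = 1
g(4) = mex{0,1} = 2
g(5) = mex{1,2} = 0
g(6) = mex{0} = 1
g(7) = mex{1} = 0
g(8) = mex{0,2} = 1
g(9) = mex{0,1} = 2
g(10) = mex{1,2} = 0
g(11) = mex{0} = 1
g(12) = mex{1} = 0
g(13) = mex{0,2} = 1
So g(13) = 1.
Stack B is a plain Nim stack of size 10, so its Grundy value is 10.
For stack C, compute g(0), g(1), … with moves {3, 5, 6, 7}:
g(0) = mex{} = 0
g(1) = mex{} = 0
g(2) = mex{} = 0
g(3) = mex{0} = 1
g(4) = mex{0} = 1
g(5) = mex{0} = 1
g(6) = mex{0,1} = 2
g(7) = mex{0,1} = 2
g(8) = mex{0,1} = 2
g(9) = mex{0,1,2} = 3
So g(9) = 3.
By the Sprague-Grundy theorem, the Grundy value of a sum of independent games is the XOR of the component values.
Combined value = 1 XOR 10 XOR 3 = 8.

8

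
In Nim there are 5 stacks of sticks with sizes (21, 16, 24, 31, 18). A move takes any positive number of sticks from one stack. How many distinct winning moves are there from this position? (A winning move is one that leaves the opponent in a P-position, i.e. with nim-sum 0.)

5

Compute the nim-sum pairwise:
21 XOR 16 = 5
5 XOR 24 = 29
29 XOR 31 = 2
2 XOR 18 = 16
The overall nim-sum is X = 16. A stack of size p has a winning move iff p XOR X < p (reduce it to p XOR X).
  21: 21 XOR 16 = 5 < 21 — winning move (to 5).
  16: 16 XOR 16 = 0 < 16 — winning move (to 0).
  24: 24 XOR 16 = 8 < 24 — winning move (to 8).
  31: 31 XOR 16 = 15 < 31 — winning move (to 15).
  18: 18 XOR 16 = 2 < 18 — winning move (to 2).
That gives 5 winning moves.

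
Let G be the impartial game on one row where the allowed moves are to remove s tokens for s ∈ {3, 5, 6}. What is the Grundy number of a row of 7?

2

Grundy values for subtraction set {3, 5, 6}:
g(0) = mex{} = 0
g(1) = mex{} = 0
g(2) = mex{} = 0
g(3) = mex{0} = 1
g(4) = mex{0} = 1
g(5) = mex{0} = 1
g(6) = mex{0,1} = 2
g(7) = mex{0,1} = 2
So g(7) = 2.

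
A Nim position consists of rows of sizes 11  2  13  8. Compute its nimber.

12

Nim-sum: 11 XOR 2 XOR 13 XOR 8 = 12.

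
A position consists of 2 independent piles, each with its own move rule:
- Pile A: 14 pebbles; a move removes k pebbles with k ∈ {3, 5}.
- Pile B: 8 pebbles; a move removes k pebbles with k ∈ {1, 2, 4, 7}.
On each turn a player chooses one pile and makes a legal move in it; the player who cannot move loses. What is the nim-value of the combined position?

Grundy values for pile A (subtraction set {3, 5}):
g(0) = mex{} = 0
g(1) = mex{} = 0
g(2) = mex{} = 0
g(3) = mex{0} = 1
g(4) = mex{0} = 1
g(5) = mex{0} = 1
g(6) = mex{0,1} = 2
g(7) = mex{0,1} = 2
g(8) = mex{1} = 0
g(9) = mex{1,2} = 0
g(10) = mex{1,2} = 0
g(11) = mex{0,2} = 1
g(12) = mex{0,2} = 1
g(13) = mex{0} = 1
g(14) = mex{0,1} = 2
So g(14) = 2.
Grundy values for pile B (subtraction set {1, 2, 4, 7}):
g(0) = mex{} = 0
g(1) = mex{0} = 1
g(2) = mex{0,1} = 2
g(3) = mex{1,2} = 0
g(4) = mex{0,2} = 1
g(5) = mex{0,1} = 2
g(6) = mex{1,2} = 0
g(7) = mex{0,2} = 1
g(8) = mex{0,1} = 2
So g(8) = 2.
The value of a disjunctive sum is the nim-sum of the parts.
Combined value = 2 ⊕ 2 = 0.

0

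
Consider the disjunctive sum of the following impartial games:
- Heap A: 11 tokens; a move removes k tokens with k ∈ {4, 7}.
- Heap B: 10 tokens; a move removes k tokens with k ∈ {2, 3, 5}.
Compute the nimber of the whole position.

Grundy values for heap A (subtraction set {4, 7}):
g(0) = mex{} = 0
g(1) = mex{} = 0
g(2) = mex{} = 0
g(3) = mex{} = 0
g(4) = mex{0} = 1
g(5) = mex{0} = 1
g(6) = mex{0} = 1
g(7) = mex{0} = 1
g(8) = mex{0,1} = 2
g(9) = mex{0,1} = 2
g(10) = mex{0,1} = 2
g(11) = mex{1} = 0
So g(11) = 0.
Grundy values for heap B (subtraction set {2, 3, 5}):
g(0) = mex{} = 0
g(1) = mex{} = 0
g(2) = mex{0} = 1
g(3) = mex{0} = 1
g(4) = mex{0,1} = 2
g(5) = mex{0,1} = 2
g(6) = mex{0,1,2} = 3
g(7) = mex{1,2} = 0
g(8) = mex{1,2,3} = 0
g(9) = mex{0,2,3} = 1
g(10) = mex{0,2} = 1
So g(10) = 1.
The value of a disjunctive sum is the nim-sum of the parts.
Combined value = 0 ⊕ 1 = 1.

1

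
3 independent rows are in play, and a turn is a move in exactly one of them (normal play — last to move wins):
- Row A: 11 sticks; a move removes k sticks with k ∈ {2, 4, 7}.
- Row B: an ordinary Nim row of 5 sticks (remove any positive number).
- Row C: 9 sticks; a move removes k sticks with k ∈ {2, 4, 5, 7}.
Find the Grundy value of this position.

4

Build the Grundy sequence for row A with g(k) = mex{g(k−s) : s ∈ {2, 4, 7}, s ≤ k}:
k:     0  1  2  3  4  5  6  7  8  9 10 11
g(k):  0  0  1  1  2  2  0  3  1  0  2  1
So g(11) = 1.
Row B is a plain Nim row of size 5, so its Grundy value is 5.
For row C, compute g(0), g(1), … with moves {2, 4, 5, 7}:
k:     0  1  2  3  4  5  6  7  8  9
g(k):  0  0  1  1  2  2  3  3  4  0
So g(9) = 0.
By the Sprague-Grundy theorem, the Grundy value of a sum of independent games is the XOR of the component values.
Combined value = 1 ⊕ 5 ⊕ 0 = 4.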